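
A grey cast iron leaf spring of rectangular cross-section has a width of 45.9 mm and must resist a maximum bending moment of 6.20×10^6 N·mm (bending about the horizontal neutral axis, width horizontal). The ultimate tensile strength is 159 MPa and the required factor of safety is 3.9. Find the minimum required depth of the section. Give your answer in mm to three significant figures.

h = 141 mm

σ_allow = 159/3.9 = 40.77 MPa.
For a rectangular section σ = 6M/(bh²), so h² = 6M/(b σ_allow) = 6×6200000/(45.9×40.77) = 19880 mm².
h = 141.0 mm.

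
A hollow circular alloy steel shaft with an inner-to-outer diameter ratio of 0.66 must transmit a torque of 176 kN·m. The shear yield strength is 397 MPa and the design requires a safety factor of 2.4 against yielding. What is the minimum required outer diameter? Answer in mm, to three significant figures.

τ_allow = 397/2.4 = 165.4 MPa.
For a hollow shaft τ = 16T/[πd_o³(1−k⁴)] with k = 0.66, so 1−k⁴ = 0.8103.
d_o³ = 16T/[π τ_allow (1−k⁴)] = 16×1.7600×10^8/(π×165.4×0.8103) = 6.688×10^6 mm³.
d_o = 188.4 mm.

d_o = 188 mm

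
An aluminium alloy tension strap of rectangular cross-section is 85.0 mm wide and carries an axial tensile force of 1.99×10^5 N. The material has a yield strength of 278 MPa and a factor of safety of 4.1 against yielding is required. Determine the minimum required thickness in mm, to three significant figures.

σ_allow = 278/4.1 = 67.80 MPa.
Required area A = F/σ_allow = 199000/67.80 = 2935 mm².
t = A/w = 2935/85.0 = 34.53 mm.

t = 34.5 mm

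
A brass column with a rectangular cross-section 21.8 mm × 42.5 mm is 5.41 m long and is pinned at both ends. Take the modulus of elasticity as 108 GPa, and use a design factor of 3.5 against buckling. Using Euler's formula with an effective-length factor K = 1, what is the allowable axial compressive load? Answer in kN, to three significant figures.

P_allow = 0.382 kN

Buckling occurs about the weak axis: I_min = h·b³/12 = 42.5×21.8³/12 = 36690 mm⁴ (b = 21.8 mm is the smaller dimension).
Effective length L_e = KL = 1×5.41 m = 5410 mm.
Euler critical load P_cr = π²EI/L_e² = π²×108000×36690/5410² = 1336 N.
P_allow = P_cr/n = 1336/3.5 = 381.8 N.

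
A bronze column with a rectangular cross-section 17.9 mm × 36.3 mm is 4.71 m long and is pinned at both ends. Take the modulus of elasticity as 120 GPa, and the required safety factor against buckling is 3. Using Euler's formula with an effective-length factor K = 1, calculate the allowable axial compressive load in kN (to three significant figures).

P_allow = 0.309 kN

Buckling occurs about the weak axis: I_min = h·b³/12 = 36.3×17.9³/12 = 17350 mm⁴ (b = 17.9 mm is the smaller dimension).
Effective length L_e = KL = 1×4.71 m = 4710 mm.
Euler critical load P_cr = π²EI/L_e² = π²×120000×17350/4710² = 926.2 N.
P_allow = P_cr/n = 926.2/3 = 308.7 N.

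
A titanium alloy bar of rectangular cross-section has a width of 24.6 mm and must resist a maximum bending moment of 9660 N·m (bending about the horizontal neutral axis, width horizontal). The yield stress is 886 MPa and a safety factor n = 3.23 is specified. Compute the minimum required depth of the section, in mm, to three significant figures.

σ_allow = 886/3.23 = 274.3 MPa.
For a rectangular section σ = 6M/(bh²), so h² = 6M/(b σ_allow) = 6×9660000/(24.6×274.3) = 8589 mm².
h = 92.68 mm.

h = 92.7 mm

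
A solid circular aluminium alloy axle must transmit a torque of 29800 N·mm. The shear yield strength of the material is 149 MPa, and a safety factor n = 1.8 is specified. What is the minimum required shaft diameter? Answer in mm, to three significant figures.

d = 12.2 mm

Allowable shear stress τ_allow = 149/1.8 = 82.78 MPa.
For a solid shaft τ = 16T/(πd³), so d³ = 16T/(π τ_allow) = 16×29800/(π×82.78) = 1833 mm³.
d = (1833)^(1/3) = 12.24 mm.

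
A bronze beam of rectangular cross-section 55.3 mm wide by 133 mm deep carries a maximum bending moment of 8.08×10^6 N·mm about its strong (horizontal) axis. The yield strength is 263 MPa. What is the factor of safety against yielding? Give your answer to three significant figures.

n = 5.31

Section modulus S = bh²/6 = 55.3×133²/6 = 163000 mm³.
σ = M/S = 8080000/163000 = 49.56 MPa.
n = 263/49.56 = 5.307.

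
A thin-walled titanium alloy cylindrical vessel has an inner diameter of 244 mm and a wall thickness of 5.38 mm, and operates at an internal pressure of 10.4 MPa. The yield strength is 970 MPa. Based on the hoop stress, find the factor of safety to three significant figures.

n = 4.11

σ_h = pD/(2t) = 10.4×244/(2×5.38) = 235.8 MPa.
n = 970/235.8 = 4.113.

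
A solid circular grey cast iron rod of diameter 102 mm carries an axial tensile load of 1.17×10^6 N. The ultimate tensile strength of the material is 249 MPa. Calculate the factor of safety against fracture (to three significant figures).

A = πd²/4 = 8171 mm².
σ = F/A = 1170000/8171 = 143.2 MPa.
n = 249/143.2 = 1.739.

n = 1.74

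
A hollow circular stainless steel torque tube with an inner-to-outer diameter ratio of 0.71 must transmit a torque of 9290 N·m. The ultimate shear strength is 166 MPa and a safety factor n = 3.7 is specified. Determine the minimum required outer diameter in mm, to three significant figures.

d_o = 112 mm

τ_allow = 166/3.7 = 44.86 MPa.
For a hollow shaft τ = 16T/[πd_o³(1−k⁴)] with k = 0.71, so 1−k⁴ = 0.7459.
d_o³ = 16T/[π τ_allow (1−k⁴)] = 16×9290000/(π×44.86×0.7459) = 1.414×10^6 mm³.
d_o = 112.2 mm.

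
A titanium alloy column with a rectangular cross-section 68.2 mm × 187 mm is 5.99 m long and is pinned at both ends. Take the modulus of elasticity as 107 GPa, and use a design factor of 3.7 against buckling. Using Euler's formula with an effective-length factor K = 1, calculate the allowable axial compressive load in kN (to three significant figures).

P_allow = 39.3 kN

Buckling occurs about the weak axis: I_min = h·b³/12 = 187×68.2³/12 = 4.943×10^6 mm⁴ (b = 68.2 mm is the smaller dimension).
Effective length L_e = KL = 1×5.99 m = 5990 mm.
Euler critical load P_cr = π²EI/L_e² = π²×107000×4.943×10^6/5990² = 145500 N.
P_allow = P_cr/n = 145500/3.7 = 39320 N.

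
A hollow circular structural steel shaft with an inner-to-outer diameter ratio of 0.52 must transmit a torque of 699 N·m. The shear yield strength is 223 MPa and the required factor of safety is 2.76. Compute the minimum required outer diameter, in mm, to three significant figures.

d_o = 36.2 mm

τ_allow = 223/2.76 = 80.80 MPa.
For a hollow shaft τ = 16T/[πd_o³(1−k⁴)] with k = 0.52, so 1−k⁴ = 0.9269.
d_o³ = 16T/[π τ_allow (1−k⁴)] = 16×699000/(π×80.80×0.9269) = 47540 mm³.
d_o = 36.23 mm.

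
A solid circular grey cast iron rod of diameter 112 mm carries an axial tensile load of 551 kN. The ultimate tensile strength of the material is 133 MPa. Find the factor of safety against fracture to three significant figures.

A = πd²/4 = 9852 mm².
σ = F/A = 551000/9852 = 55.93 MPa.
n = 133/55.93 = 2.378.

n = 2.38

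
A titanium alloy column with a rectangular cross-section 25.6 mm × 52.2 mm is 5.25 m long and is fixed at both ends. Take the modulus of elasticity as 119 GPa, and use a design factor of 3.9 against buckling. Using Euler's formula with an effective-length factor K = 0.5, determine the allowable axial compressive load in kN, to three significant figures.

Buckling occurs about the weak axis: I_min = h·b³/12 = 52.2×25.6³/12 = 72980 mm⁴ (b = 25.6 mm is the smaller dimension).
Effective length L_e = KL = 0.5×5.25 m = 2625 mm.
Euler critical load P_cr = π²EI/L_e² = π²×119000×72980/2625² = 12440 N.
P_allow = P_cr/n = 12440/3.9 = 3190 N.

P_allow = 3.19 kN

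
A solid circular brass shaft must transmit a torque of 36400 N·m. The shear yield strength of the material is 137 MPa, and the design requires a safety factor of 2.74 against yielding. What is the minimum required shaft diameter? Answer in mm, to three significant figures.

d = 155 mm

Allowable shear stress τ_allow = 137/2.74 = 50.00 MPa.
For a solid shaft τ = 16T/(πd³), so d³ = 16T/(π τ_allow) = 16×3.6400×10^7/(π×50.00) = 3.708×10^6 mm³.
d = (3.708×10^6)^(1/3) = 154.8 mm.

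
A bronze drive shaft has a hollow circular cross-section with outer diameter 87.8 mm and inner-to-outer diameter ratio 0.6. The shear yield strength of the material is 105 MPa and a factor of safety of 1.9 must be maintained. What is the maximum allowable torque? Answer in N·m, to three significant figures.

T_allow = 6390 N·m

τ_allow = 105/1.9 = 55.26 MPa.
For a hollow shaft T_allow = τ_allow·πd_o³(1−k⁴)/16 with 1−k⁴ = 0.8704, so πd_o³(1−k⁴)/16 = 115700 mm³.
T_allow = 55.26×115700 = 6.392×10^6 N·mm = 6392 N·m.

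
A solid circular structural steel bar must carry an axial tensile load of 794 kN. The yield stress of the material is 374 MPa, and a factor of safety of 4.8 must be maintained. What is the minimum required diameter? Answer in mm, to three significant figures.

d = 114 mm

Allowable stress σ_allow = 374/4.8 = 77.92 MPa.
Required area A = F/σ_allow = 794000/77.92 = 10190 mm².
A = πd²/4 → d = √(4A/π) = 113.9 mm.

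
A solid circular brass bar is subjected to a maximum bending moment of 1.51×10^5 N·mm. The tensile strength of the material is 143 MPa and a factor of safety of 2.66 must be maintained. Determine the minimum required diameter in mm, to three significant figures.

σ_allow = 143/2.66 = 53.76 MPa.
For a solid circular section σ = 32M/(πd³), so d³ = 32M/(π σ_allow) = 32×151000/(π×53.76) = 28610 mm³.
d = 30.58 mm.

d = 30.6 mm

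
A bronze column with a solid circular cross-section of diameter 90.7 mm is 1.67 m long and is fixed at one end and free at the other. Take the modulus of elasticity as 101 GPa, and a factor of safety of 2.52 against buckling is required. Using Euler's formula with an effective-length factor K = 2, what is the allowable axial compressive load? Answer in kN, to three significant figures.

P_allow = 118 kN

I = πd⁴/64 = π×90.7⁴/64 = 3.322×10^6 mm⁴.
Effective length L_e = KL = 2×1.67 m = 3340 mm.
Euler critical load P_cr = π²EI/L_e² = π²×101000×3.322×10^6/3340² = 296800 N.
P_allow = P_cr/n = 296800/2.52 = 117800 N.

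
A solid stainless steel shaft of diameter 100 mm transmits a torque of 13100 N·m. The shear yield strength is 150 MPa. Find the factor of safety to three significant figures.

n = 2.25

τ = 16T/(πd³) = 16×1.3100×10^7/(π×100³) = 66.72 MPa.
n = τ_limit/τ = 150/66.72 = 2.248.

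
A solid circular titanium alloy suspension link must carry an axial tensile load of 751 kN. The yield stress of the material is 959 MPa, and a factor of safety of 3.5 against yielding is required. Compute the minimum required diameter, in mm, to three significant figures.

Allowable stress σ_allow = 959/3.5 = 274.0 MPa.
Required area A = F/σ_allow = 751000/274.0 = 2741 mm².
A = πd²/4 → d = √(4A/π) = 59.07 mm.

d = 59.1 mm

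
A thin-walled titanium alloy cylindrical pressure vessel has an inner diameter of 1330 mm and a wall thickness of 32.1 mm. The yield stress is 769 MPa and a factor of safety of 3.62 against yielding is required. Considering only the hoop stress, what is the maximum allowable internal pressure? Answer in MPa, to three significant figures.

p_allow = 10.3 MPa

σ_allow = 769/3.62 = 212.4 MPa.
σ_h = pD/(2t) → p_allow = 2σ_allow t/D = 2×212.4×32.1/1330 = 10.25 MPa.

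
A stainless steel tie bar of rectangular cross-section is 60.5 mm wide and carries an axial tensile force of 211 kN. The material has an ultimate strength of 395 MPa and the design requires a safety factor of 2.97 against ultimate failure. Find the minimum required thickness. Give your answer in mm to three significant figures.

t = 26.2 mm

σ_allow = 395/2.97 = 133.0 MPa.
Required area A = F/σ_allow = 211000/133.0 = 1587 mm².
t = A/w = 1587/60.5 = 26.22 mm.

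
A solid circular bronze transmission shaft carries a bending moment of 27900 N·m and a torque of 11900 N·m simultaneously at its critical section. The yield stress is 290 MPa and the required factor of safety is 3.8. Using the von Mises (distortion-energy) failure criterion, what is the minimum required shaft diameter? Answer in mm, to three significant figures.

σ_allow = σ_y/n = 290/3.8 = 76.32 MPa.
For a solid shaft σ_b = 32M/(πd³) and τ = 16T/(πd³), so the von Mises stress is σ' = (16/πd³)·√(4M²+3T²).
√(4M²+3T²) = √(4×(2.790×10^7)² + 3×(1.190×10^7)²) = 5.949×10^7 N·mm.
d³ = 16×5.949×10^7/(π×76.32) = 3.970×10^6 mm³.
d = 158.3 mm.

d = 158 mm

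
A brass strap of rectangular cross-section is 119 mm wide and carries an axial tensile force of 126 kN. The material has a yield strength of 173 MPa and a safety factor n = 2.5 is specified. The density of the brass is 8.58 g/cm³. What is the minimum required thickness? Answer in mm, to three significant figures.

t = 15.3 mm

σ_allow = 173/2.5 = 69.20 MPa.
Required area A = F/σ_allow = 126000/69.20 = 1821 mm².
t = A/w = 1821/119 = 15.30 mm.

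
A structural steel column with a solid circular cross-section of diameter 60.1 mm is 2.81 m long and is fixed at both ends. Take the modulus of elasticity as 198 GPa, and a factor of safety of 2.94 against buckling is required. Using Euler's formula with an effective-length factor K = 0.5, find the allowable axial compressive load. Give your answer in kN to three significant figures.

I = πd⁴/64 = π×60.1⁴/64 = 640400 mm⁴.
Effective length L_e = KL = 0.5×2.81 m = 1405 mm.
Euler critical load P_cr = π²EI/L_e² = π²×198000×640400/1405² = 634000 N.
P_allow = P_cr/n = 634000/2.94 = 215600 N.

P_allow = 216 kN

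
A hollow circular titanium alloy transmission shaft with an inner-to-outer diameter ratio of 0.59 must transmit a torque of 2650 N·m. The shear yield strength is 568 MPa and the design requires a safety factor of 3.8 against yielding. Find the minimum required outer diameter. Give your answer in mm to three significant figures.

τ_allow = 568/3.8 = 149.5 MPa.
For a hollow shaft τ = 16T/[πd_o³(1−k⁴)] with k = 0.59, so 1−k⁴ = 0.8788.
d_o³ = 16T/[π τ_allow (1−k⁴)] = 16×2650000/(π×149.5×0.8788) = 102700 mm³.
d_o = 46.84 mm.

d_o = 46.8 mm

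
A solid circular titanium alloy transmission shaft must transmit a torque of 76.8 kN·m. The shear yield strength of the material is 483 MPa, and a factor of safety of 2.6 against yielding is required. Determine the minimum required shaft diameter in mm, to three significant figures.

d = 128 mm

Allowable shear stress τ_allow = 483/2.6 = 185.8 MPa.
For a solid shaft τ = 16T/(πd³), so d³ = 16T/(π τ_allow) = 16×7.6800×10^7/(π×185.8) = 2.106×10^6 mm³.
d = (2.106×10^6)^(1/3) = 128.2 mm.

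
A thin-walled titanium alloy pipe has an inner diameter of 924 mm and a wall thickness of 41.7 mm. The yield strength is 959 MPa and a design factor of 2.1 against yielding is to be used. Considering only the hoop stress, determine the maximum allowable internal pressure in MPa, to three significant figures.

σ_allow = 959/2.1 = 456.7 MPa.
σ_h = pD/(2t) → p_allow = 2σ_allow t/D = 2×456.7×41.7/924 = 41.22 MPa.

p_allow = 41.2 MPa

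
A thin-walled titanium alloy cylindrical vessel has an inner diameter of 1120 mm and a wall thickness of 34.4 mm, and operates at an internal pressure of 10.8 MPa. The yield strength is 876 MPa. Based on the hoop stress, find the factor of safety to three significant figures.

σ_h = pD/(2t) = 10.8×1120/(2×34.4) = 175.8 MPa.
n = 876/175.8 = 4.983.

n = 4.98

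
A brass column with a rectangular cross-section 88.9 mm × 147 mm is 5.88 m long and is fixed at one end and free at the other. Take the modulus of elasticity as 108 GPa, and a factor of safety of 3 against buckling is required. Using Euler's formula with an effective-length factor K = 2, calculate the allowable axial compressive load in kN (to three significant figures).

Buckling occurs about the weak axis: I_min = h·b³/12 = 147×88.9³/12 = 8.607×10^6 mm⁴ (b = 88.9 mm is the smaller dimension).
Effective length L_e = KL = 2×5.88 m = 11760 mm.
Euler critical load P_cr = π²EI/L_e² = π²×108000×8.607×10^6/11760² = 66340 N.
P_allow = P_cr/n = 66340/3 = 22110 N.

P_allow = 22.1 kN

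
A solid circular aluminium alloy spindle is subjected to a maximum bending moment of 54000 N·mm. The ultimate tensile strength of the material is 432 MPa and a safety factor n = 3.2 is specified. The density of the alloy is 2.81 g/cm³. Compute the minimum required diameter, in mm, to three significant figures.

σ_allow = 432/3.2 = 135.0 MPa.
For a solid circular section σ = 32M/(πd³), so d³ = 32M/(π σ_allow) = 32×54000/(π×135.0) = 4074 mm³.
d = 15.97 mm.

d = 16.0 mm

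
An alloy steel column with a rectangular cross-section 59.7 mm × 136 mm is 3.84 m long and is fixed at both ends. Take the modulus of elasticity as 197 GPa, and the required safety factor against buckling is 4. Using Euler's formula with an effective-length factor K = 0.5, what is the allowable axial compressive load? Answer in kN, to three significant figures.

P_allow = 318 kN

Buckling occurs about the weak axis: I_min = h·b³/12 = 136×59.7³/12 = 2.411×10^6 mm⁴ (b = 59.7 mm is the smaller dimension).
Effective length L_e = KL = 0.5×3.84 m = 1920 mm.
Euler critical load P_cr = π²EI/L_e² = π²×197000×2.411×10^6/1920² = 1.272×10^6 N.
P_allow = P_cr/n = 1.272×10^6/4 = 318000 N.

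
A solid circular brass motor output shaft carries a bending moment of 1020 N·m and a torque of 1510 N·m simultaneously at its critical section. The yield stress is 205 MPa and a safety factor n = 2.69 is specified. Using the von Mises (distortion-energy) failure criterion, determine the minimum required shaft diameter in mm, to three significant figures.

d = 60.5 mm

σ_allow = σ_y/n = 205/2.69 = 76.21 MPa.
For a solid shaft σ_b = 32M/(πd³) and τ = 16T/(πd³), so the von Mises stress is σ' = (16/πd³)·√(4M²+3T²).
√(4M²+3T²) = √(4×(1.020×10^6)² + 3×(1.510×10^6)²) = 3.317×10^6 N·mm.
d³ = 16×3.317×10^6/(π×76.21) = 221700 mm³.
d = 60.52 mm.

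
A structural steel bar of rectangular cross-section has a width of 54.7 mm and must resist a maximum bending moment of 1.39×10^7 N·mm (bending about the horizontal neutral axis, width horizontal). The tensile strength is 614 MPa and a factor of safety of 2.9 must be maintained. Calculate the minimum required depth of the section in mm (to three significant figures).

σ_allow = 614/2.9 = 211.7 MPa.
For a rectangular section σ = 6M/(bh²), so h² = 6M/(b σ_allow) = 6×1.3900×10^7/(54.7×211.7) = 7201 mm².
h = 84.86 mm.

h = 84.9 mm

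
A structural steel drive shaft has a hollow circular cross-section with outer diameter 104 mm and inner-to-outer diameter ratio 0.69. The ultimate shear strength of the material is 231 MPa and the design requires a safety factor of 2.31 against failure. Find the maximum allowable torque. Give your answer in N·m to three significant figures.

T_allow = 17100 N·m

τ_allow = 231/2.31 = 100.0 MPa.
For a hollow shaft T_allow = τ_allow·πd_o³(1−k⁴)/16 with 1−k⁴ = 0.7733, so πd_o³(1−k⁴)/16 = 170800 mm³.
T_allow = 100.0×170800 = 1.708×10^7 N·mm = 17080 N·m.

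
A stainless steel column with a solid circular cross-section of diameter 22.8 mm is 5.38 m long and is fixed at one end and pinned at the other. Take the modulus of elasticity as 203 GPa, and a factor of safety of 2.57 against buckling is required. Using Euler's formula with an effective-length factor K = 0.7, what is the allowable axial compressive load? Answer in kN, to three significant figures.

P_allow = 0.729 kN

I = πd⁴/64 = π×22.8⁴/64 = 13270 mm⁴.
Effective length L_e = KL = 0.7×5.38 m = 3766 mm.
Euler critical load P_cr = π²EI/L_e² = π²×203000×13270/3766² = 1874 N.
P_allow = P_cr/n = 1874/2.57 = 729.1 N.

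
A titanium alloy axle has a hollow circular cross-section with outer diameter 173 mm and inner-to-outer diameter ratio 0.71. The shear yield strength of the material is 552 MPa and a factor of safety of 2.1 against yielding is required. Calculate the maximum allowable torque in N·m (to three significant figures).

τ_allow = 552/2.1 = 262.9 MPa.
For a hollow shaft T_allow = τ_allow·πd_o³(1−k⁴)/16 with 1−k⁴ = 0.7459, so πd_o³(1−k⁴)/16 = 758300 mm³.
T_allow = 262.9×758300 = 1.993×10^8 N·mm = 199300 N·m.

T_allow = 1.99×10^5 N·m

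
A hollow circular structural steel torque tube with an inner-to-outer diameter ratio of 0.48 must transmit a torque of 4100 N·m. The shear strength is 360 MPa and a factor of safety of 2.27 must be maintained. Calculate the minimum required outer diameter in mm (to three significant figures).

τ_allow = 360/2.27 = 158.6 MPa.
For a hollow shaft τ = 16T/[πd_o³(1−k⁴)] with k = 0.48, so 1−k⁴ = 0.9469.
d_o³ = 16T/[π τ_allow (1−k⁴)] = 16×4100000/(π×158.6×0.9469) = 139000 mm³.
d_o = 51.81 mm.

d_o = 51.8 mm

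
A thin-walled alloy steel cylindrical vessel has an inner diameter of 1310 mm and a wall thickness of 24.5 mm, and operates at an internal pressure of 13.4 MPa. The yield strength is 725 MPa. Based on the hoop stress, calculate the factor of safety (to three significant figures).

n = 2.02

σ_h = pD/(2t) = 13.4×1310/(2×24.5) = 358.2 MPa.
n = 725/358.2 = 2.024.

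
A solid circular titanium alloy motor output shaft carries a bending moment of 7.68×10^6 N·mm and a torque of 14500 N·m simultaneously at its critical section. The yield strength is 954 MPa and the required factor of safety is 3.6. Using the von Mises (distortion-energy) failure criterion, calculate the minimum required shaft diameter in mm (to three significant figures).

σ_allow = σ_y/n = 954/3.6 = 265.0 MPa.
For a solid shaft σ_b = 32M/(πd³) and τ = 16T/(πd³), so the von Mises stress is σ' = (16/πd³)·√(4M²+3T²).
√(4M²+3T²) = √(4×(7.680×10^6)² + 3×(1.450×10^7)²) = 2.944×10^7 N·mm.
d³ = 16×2.944×10^7/(π×265.0) = 565800 mm³.
d = 82.71 mm.

d = 82.7 mm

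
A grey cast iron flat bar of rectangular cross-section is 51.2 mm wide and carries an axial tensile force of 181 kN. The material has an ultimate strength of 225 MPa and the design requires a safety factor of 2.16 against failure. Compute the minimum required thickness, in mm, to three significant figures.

σ_allow = 225/2.16 = 104.2 MPa.
Required area A = F/σ_allow = 181000/104.2 = 1738 mm².
t = A/w = 1738/51.2 = 33.94 mm.

t = 33.9 mm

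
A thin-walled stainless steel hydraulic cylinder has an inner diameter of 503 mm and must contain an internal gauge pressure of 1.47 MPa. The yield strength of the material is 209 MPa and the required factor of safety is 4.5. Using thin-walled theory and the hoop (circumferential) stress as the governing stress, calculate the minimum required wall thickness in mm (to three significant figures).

σ_allow = 209/4.5 = 46.44 MPa.
Hoop stress σ_h = pD/(2t), so t = pD/(2σ_allow) = 1.47×503/(2×46.44) = 7.960 mm.

t = 7.96 mm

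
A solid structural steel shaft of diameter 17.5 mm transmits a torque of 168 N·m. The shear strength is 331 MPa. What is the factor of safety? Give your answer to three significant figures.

τ = 16T/(πd³) = 16×168000/(π×17.5³) = 159.6 MPa.
n = τ_limit/τ = 331/159.6 = 2.073.

n = 2.07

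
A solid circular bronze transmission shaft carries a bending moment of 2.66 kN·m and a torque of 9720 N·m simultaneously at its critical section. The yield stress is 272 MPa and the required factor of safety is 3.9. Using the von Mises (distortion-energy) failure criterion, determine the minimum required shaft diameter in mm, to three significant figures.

σ_allow = σ_y/n = 272/3.9 = 69.74 MPa.
For a solid shaft σ_b = 32M/(πd³) and τ = 16T/(πd³), so the von Mises stress is σ' = (16/πd³)·√(4M²+3T²).
√(4M²+3T²) = √(4×(2.660×10^6)² + 3×(9.720×10^6)²) = 1.766×10^7 N·mm.
d³ = 16×1.766×10^7/(π×69.74) = 1.289×10^6 mm³.
d = 108.8 mm.

d = 109 mm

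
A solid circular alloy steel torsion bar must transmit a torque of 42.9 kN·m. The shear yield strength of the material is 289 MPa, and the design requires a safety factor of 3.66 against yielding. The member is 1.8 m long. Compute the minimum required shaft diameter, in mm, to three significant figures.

d = 140 mm

Allowable shear stress τ_allow = 289/3.66 = 78.96 MPa.
For a solid shaft τ = 16T/(πd³), so d³ = 16T/(π τ_allow) = 16×4.2900×10^7/(π×78.96) = 2.767×10^6 mm³.
d = (2.767×10^6)^(1/3) = 140.4 mm.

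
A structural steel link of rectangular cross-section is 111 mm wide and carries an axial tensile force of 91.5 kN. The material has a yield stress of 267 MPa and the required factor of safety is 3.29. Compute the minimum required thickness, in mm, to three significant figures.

σ_allow = 267/3.29 = 81.16 MPa.
Required area A = F/σ_allow = 91500/81.16 = 1127 mm².
t = A/w = 1127/111 = 10.16 mm.

t = 10.2 mm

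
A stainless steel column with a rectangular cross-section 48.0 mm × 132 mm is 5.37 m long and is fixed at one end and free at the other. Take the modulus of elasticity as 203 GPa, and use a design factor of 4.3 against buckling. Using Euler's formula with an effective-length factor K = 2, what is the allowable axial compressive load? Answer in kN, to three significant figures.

P_allow = 4.91 kN

Buckling occurs about the weak axis: I_min = h·b³/12 = 132×48.0³/12 = 1.217×10^6 mm⁴ (b = 48.0 mm is the smaller dimension).
Effective length L_e = KL = 2×5.37 m = 10740 mm.
Euler critical load P_cr = π²EI/L_e² = π²×203000×1.217×10^6/10740² = 21130 N.
P_allow = P_cr/n = 21130/4.3 = 4914 N.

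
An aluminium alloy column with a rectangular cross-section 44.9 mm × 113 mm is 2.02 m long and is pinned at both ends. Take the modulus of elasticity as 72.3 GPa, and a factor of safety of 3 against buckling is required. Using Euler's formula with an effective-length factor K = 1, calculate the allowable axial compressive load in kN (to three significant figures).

Buckling occurs about the weak axis: I_min = h·b³/12 = 113×44.9³/12 = 852400 mm⁴ (b = 44.9 mm is the smaller dimension).
Effective length L_e = KL = 1×2.02 m = 2020 mm.
Euler critical load P_cr = π²EI/L_e² = π²×72300×852400/2020² = 149100 N.
P_allow = P_cr/n = 149100/3 = 49690 N.

P_allow = 49.7 kN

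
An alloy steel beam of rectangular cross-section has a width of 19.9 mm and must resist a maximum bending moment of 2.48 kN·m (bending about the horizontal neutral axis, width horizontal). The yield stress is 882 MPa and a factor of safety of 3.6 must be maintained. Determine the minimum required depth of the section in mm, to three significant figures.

σ_allow = 882/3.6 = 245.0 MPa.
For a rectangular section σ = 6M/(bh²), so h² = 6M/(b σ_allow) = 6×2480000/(19.9×245.0) = 3052 mm².
h = 55.24 mm.

h = 55.2 mm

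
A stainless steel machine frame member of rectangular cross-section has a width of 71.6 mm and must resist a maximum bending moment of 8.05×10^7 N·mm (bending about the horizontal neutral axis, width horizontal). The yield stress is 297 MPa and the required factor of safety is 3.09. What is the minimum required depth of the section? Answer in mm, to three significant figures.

σ_allow = 297/3.09 = 96.12 MPa.
For a rectangular section σ = 6M/(bh²), so h² = 6M/(b σ_allow) = 6×8.0500×10^7/(71.6×96.12) = 70180 mm².
h = 264.9 mm.

h = 265 mm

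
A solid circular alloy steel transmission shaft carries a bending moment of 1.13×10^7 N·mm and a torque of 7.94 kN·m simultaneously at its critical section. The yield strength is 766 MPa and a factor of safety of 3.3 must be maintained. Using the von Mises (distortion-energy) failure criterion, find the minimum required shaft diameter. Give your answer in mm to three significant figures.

σ_allow = σ_y/n = 766/3.3 = 232.1 MPa.
For a solid shaft σ_b = 32M/(πd³) and τ = 16T/(πd³), so the von Mises stress is σ' = (16/πd³)·√(4M²+3T²).
√(4M²+3T²) = √(4×(1.130×10^7)² + 3×(7.940×10^6)²) = 2.646×10^7 N·mm.
d³ = 16×2.646×10^7/(π×232.1) = 580500 mm³.
d = 83.42 mm.

d = 83.4 mm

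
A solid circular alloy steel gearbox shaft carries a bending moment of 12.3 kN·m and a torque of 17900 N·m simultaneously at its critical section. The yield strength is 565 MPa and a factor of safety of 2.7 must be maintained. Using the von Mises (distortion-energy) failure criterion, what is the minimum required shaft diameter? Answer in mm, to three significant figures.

σ_allow = σ_y/n = 565/2.7 = 209.3 MPa.
For a solid shaft σ_b = 32M/(πd³) and τ = 16T/(πd³), so the von Mises stress is σ' = (16/πd³)·√(4M²+3T²).
√(4M²+3T²) = √(4×(1.230×10^7)² + 3×(1.790×10^7)²) = 3.958×10^7 N·mm.
d³ = 16×3.958×10^7/(π×209.3) = 963200 mm³.
d = 98.76 mm.

d = 98.8 mm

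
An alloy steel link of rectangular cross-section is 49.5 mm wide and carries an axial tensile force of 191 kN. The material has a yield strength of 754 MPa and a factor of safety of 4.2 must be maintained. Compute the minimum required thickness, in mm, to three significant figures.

σ_allow = 754/4.2 = 179.5 MPa.
Required area A = F/σ_allow = 191000/179.5 = 1064 mm².
t = A/w = 1064/49.5 = 21.49 mm.

t = 21.5 mm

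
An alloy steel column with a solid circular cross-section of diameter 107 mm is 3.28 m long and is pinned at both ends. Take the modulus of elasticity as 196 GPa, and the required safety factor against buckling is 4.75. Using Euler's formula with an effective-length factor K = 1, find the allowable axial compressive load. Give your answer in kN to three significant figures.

P_allow = 244 kN

I = πd⁴/64 = π×107⁴/64 = 6.434×10^6 mm⁴.
Effective length L_e = KL = 1×3.28 m = 3280 mm.
Euler critical load P_cr = π²EI/L_e² = π²×196000×6.434×10^6/3280² = 1.157×10^6 N.
P_allow = P_cr/n = 1.157×10^6/4.75 = 243600 N.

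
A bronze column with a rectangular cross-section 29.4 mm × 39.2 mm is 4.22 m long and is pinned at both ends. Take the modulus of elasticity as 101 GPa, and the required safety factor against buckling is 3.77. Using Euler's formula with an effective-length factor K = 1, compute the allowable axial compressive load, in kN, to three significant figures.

P_allow = 1.23 kN

Buckling occurs about the weak axis: I_min = h·b³/12 = 39.2×29.4³/12 = 83010 mm⁴ (b = 29.4 mm is the smaller dimension).
Effective length L_e = KL = 1×4.22 m = 4220 mm.
Euler critical load P_cr = π²EI/L_e² = π²×101000×83010/4220² = 4647 N.
P_allow = P_cr/n = 4647/3.77 = 1233 N.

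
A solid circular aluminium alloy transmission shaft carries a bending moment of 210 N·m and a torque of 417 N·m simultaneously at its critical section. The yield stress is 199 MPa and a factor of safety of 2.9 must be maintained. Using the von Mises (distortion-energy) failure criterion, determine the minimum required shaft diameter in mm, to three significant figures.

σ_allow = σ_y/n = 199/2.9 = 68.62 MPa.
For a solid shaft σ_b = 32M/(πd³) and τ = 16T/(πd³), so the von Mises stress is σ' = (16/πd³)·√(4M²+3T²).
√(4M²+3T²) = √(4×(210000)² + 3×(417000)²) = 835500 N·mm.
d³ = 16×835500/(π×68.62) = 62010 mm³.
d = 39.58 mm.

d = 39.6 mm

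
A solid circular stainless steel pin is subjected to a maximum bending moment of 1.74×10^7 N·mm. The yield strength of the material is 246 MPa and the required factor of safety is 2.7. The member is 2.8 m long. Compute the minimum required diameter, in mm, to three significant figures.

d = 125 mm

σ_allow = 246/2.7 = 91.11 MPa.
For a solid circular section σ = 32M/(πd³), so d³ = 32M/(π σ_allow) = 32×1.7400×10^7/(π×91.11) = 1.945×10^6 mm³.
d = 124.8 mm.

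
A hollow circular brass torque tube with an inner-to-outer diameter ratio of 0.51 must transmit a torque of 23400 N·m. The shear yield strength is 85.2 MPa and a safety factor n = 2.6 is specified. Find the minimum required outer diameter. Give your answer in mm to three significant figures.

τ_allow = 85.2/2.6 = 32.77 MPa.
For a hollow shaft τ = 16T/[πd_o³(1−k⁴)] with k = 0.51, so 1−k⁴ = 0.9323.
d_o³ = 16T/[π τ_allow (1−k⁴)] = 16×2.3400×10^7/(π×32.77×0.9323) = 3.901×10^6 mm³.
d_o = 157.4 mm.

d_o = 157 mm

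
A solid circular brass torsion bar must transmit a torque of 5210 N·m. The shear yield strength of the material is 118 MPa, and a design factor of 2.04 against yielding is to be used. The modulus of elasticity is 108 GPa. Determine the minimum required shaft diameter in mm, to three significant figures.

Allowable shear stress τ_allow = 118/2.04 = 57.84 MPa.
For a solid shaft τ = 16T/(πd³), so d³ = 16T/(π τ_allow) = 16×5210000/(π×57.84) = 458700 mm³.
d = (458700)^(1/3) = 77.12 mm.

d = 77.1 mm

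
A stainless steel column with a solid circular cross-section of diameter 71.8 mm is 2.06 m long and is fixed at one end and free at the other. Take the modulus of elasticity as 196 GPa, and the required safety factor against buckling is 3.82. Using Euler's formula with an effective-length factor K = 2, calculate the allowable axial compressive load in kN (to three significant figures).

P_allow = 38.9 kN

I = πd⁴/64 = π×71.8⁴/64 = 1.305×10^6 mm⁴.
Effective length L_e = KL = 2×2.06 m = 4120 mm.
Euler critical load P_cr = π²EI/L_e² = π²×196000×1.305×10^6/4120² = 148700 N.
P_allow = P_cr/n = 148700/3.82 = 38920 N.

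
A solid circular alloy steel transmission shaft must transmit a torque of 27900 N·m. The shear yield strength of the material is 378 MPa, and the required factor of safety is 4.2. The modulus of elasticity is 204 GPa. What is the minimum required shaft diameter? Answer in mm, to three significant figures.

Allowable shear stress τ_allow = 378/4.2 = 90.00 MPa.
For a solid shaft τ = 16T/(πd³), so d³ = 16T/(π τ_allow) = 16×2.7900×10^7/(π×90.00) = 1.579×10^6 mm³.
d = (1.579×10^6)^(1/3) = 116.4 mm.

d = 116 mm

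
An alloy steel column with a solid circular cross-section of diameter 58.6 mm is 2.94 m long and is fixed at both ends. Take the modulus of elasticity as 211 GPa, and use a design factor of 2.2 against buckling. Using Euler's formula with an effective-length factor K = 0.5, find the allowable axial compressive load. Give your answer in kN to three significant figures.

I = πd⁴/64 = π×58.6⁴/64 = 578800 mm⁴.
Effective length L_e = KL = 0.5×2.94 m = 1470 mm.
Euler critical load P_cr = π²EI/L_e² = π²×211000×578800/1470² = 557800 N.
P_allow = P_cr/n = 557800/2.2 = 253600 N.

P_allow = 254 kN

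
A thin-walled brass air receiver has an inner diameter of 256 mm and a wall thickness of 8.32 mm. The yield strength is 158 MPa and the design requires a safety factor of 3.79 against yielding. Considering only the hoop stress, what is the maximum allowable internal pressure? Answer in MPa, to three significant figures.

σ_allow = 158/3.79 = 41.69 MPa.
σ_h = pD/(2t) → p_allow = 2σ_allow t/D = 2×41.69×8.32/256 = 2.710 MPa.

p_allow = 2.71 MPa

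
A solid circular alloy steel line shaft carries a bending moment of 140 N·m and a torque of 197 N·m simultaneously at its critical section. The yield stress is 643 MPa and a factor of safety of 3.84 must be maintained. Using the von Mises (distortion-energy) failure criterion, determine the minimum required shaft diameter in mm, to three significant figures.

σ_allow = σ_y/n = 643/3.84 = 167.4 MPa.
For a solid shaft σ_b = 32M/(πd³) and τ = 16T/(πd³), so the von Mises stress is σ' = (16/πd³)·√(4M²+3T²).
√(4M²+3T²) = √(4×(140000)² + 3×(197000)²) = 441400 N·mm.
d³ = 16×441400/(π×167.4) = 13430 mm³.
d = 23.77 mm.

d = 23.8 mm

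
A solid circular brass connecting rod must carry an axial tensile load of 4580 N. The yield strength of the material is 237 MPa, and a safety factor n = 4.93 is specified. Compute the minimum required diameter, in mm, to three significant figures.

d = 11.0 mm

Allowable stress σ_allow = 237/4.93 = 48.07 MPa.
Required area A = F/σ_allow = 4580.0/48.07 = 95.27 mm².
A = πd²/4 → d = √(4A/π) = 11.01 mm.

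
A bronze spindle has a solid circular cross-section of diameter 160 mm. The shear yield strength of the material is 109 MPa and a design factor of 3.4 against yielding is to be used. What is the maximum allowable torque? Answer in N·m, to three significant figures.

τ_allow = 109/3.4 = 32.06 MPa.
For a solid shaft T_allow = τ_allow·πd³/16; πd³/16 = π×160³/16 = 804200 mm³.
T_allow = 32.06×804200 = 2.578×10^7 N·mm = 25780 N·m.

T_allow = 25800 N·m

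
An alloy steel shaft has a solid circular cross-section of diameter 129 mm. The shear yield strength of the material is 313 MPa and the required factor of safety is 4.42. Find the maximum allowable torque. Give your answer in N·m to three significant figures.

T_allow = 29800 N·m

τ_allow = 313/4.42 = 70.81 MPa.
For a solid shaft T_allow = τ_allow·πd³/16; πd³/16 = π×129³/16 = 421500 mm³.
T_allow = 70.81×421500 = 2.985×10^7 N·mm = 29850 N·m.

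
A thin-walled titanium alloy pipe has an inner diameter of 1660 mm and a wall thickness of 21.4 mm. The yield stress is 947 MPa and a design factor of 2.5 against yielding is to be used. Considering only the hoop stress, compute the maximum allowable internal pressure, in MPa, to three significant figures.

σ_allow = 947/2.5 = 378.8 MPa.
σ_h = pD/(2t) → p_allow = 2σ_allow t/D = 2×378.8×21.4/1660 = 9.767 MPa.

p_allow = 9.77 MPa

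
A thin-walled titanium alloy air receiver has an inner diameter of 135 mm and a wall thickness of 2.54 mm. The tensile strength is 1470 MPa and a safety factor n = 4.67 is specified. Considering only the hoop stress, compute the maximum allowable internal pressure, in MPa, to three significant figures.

σ_allow = 1470/4.67 = 314.8 MPa.
σ_h = pD/(2t) → p_allow = 2σ_allow t/D = 2×314.8×2.54/135 = 11.84 MPa.

p_allow = 11.8 MPa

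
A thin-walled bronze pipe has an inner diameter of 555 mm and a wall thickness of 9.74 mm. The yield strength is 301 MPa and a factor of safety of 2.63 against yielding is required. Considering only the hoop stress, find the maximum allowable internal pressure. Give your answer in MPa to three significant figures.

p_allow = 4.02 MPa

σ_allow = 301/2.63 = 114.4 MPa.
σ_h = pD/(2t) → p_allow = 2σ_allow t/D = 2×114.4×9.74/555 = 4.017 MPa.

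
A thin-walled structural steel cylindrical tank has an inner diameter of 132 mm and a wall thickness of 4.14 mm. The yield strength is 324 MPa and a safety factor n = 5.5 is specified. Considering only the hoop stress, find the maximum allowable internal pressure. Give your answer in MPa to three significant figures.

p_allow = 3.70 MPa

σ_allow = 324/5.5 = 58.91 MPa.
σ_h = pD/(2t) → p_allow = 2σ_allow t/D = 2×58.91×4.14/132 = 3.695 MPa.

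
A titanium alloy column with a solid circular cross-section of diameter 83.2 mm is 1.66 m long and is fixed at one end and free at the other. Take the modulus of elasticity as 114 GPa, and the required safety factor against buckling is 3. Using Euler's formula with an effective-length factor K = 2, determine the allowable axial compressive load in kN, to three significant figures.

P_allow = 80.0 kN

I = πd⁴/64 = π×83.2⁴/64 = 2.352×10^6 mm⁴.
Effective length L_e = KL = 2×1.66 m = 3320 mm.
Euler critical load P_cr = π²EI/L_e² = π²×114000×2.352×10^6/3320² = 240100 N.
P_allow = P_cr/n = 240100/3 = 80030 N.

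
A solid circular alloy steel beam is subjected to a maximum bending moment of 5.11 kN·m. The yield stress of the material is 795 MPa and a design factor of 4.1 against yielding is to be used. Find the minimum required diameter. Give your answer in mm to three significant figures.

d = 64.5 mm

σ_allow = 795/4.1 = 193.9 MPa.
For a solid circular section σ = 32M/(πd³), so d³ = 32M/(π σ_allow) = 32×5110000/(π×193.9) = 268400 mm³.
d = 64.51 mm.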